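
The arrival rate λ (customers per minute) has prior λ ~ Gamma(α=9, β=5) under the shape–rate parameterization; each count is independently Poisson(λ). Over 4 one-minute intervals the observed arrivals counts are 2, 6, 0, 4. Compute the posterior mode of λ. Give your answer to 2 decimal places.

Σxᵢ = 2+6+0+4 = 12, with n = 4.
Posterior ∝ λ^8e^(−5λ) · λ^12e^(−4λ) = λ^20e^(−9λ), i.e. Gamma(shape=21, rate=9).
The mode of a Gamma(a, b) with a ≥ 1 (shape–rate) is (a−1)/b = 20/9 ≈ 2.22.

λ̂_MAP = 2.22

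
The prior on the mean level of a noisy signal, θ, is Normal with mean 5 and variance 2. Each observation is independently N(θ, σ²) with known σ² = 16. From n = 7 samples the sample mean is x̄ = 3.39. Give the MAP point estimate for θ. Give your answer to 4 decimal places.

n = 7, x̄ = 3.39.
For a Normal prior and Normal likelihood with known variance, the posterior is Normal; its mode equals its mean, the precision-weighted average.
Prior precision 1/σ₀² = 1/2 = 0.5; data precision n/σ² = 7/16 = 0.4375.
θ̂ = (0.5·5 + 0.4375·3.39) / (0.5 + 0.4375) = 3.983125/0.9375 = 6373/1500 ≈ 4.2487.

θ̂_MAP = 4.2487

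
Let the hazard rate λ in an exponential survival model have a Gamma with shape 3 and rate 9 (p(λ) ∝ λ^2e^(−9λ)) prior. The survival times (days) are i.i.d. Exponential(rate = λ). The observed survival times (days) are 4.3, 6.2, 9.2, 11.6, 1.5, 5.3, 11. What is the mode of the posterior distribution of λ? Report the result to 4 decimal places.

λ̂_MAP = 0.1549

The Exponential(rate=λ) likelihood is ∝ λ^n e^(−λΣtᵢ). Here n = 7 and Σtᵢ = 4.3 + 6.2 + 9.2 + 11.6 + 1.5 + 5.3 + 11 = 49.1.
Posterior ∝ λ^2e^(−9λ) · λ^7e^(−49.1λ) = λ^9e^(−58.1λ), i.e. Gamma(10, 58.1).
Mode = (a−1)/b = 9/58.1 ≈ 0.1549.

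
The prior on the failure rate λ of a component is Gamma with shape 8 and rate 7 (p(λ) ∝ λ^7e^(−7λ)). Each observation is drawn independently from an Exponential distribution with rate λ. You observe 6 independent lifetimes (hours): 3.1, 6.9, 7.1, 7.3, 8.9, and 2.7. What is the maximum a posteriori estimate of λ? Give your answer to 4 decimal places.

The Exponential(rate=λ) likelihood is ∝ λ^n e^(−λΣtᵢ). Here n = 6 and Σtᵢ = 3.1 + 6.9 + 7.1 + 7.3 + 8.9 + 2.7 = 36.
Posterior ∝ λ^7e^(−7λ) · λ^6e^(−36λ) = λ^13e^(−43λ), i.e. Gamma(14, 43).
Mode = (a−1)/b = 13/43 ≈ 0.3023.

λ̂_MAP = 0.3023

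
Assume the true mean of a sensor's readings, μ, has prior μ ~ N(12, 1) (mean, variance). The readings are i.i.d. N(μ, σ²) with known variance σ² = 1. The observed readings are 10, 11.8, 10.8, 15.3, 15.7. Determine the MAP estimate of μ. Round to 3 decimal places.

n = 5; x̄ = (10 + 11.8 + 10.8 + 15.3 + 15.7)/5 = 63.6/5 = 12.72.
For a Normal prior and Normal likelihood with known variance, the posterior is Normal; its mode equals its mean, the precision-weighted average.
Prior precision 1/σ₀² = 1/1 = 1; data precision n/σ² = 5/1 = 5.
μ̂ = (1·12 + 5·12.72) / (1 + 5) = 75.6/6 = 12.600.

μ̂_MAP = 12.600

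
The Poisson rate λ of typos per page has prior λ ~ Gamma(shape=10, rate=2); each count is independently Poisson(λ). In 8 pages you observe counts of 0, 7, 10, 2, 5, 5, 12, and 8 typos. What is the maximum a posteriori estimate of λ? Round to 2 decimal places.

Σxᵢ = 0+7+10+2+5+5+12+8 = 49, with n = 8.
Posterior ∝ λ^9e^(−2λ) · λ^49e^(−8λ) = λ^58e^(−10λ), i.e. Gamma(shape=59, rate=10).
The mode of a Gamma(a, b) with a ≥ 1 (shape–rate) is (a−1)/b = 58/10 ≈ 5.80.

λ̂_MAP = 5.80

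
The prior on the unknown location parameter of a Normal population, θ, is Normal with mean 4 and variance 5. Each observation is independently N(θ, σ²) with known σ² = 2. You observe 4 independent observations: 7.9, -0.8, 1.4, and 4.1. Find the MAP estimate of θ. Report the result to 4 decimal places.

n = 4; x̄ = (7.9 + (-0.8) + 1.4 + 4.1)/4 = 12.6/4 = 3.15.
For a Normal prior and Normal likelihood with known variance, the posterior is Normal; its mode equals its mean, the precision-weighted average.
Prior precision 1/σ₀² = 1/5 = 0.2; data precision n/σ² = 4/2 = 2.
θ̂ = (0.2·4 + 2·3.15) / (0.2 + 2) = 7.1/2.2 = 71/22 ≈ 3.2273.

θ̂_MAP = 3.2273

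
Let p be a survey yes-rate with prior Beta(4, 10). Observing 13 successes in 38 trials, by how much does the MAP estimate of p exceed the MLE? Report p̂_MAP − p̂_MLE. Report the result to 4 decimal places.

Posterior is Beta(17, 35); MAP = (17−1)/(52−2) = 16/50 ≈ 0.32000.
MLE ignores the prior: p̂_MLE = k/n = 13/38 ≈ 0.34211.
Difference = 16/50 − 13/38 = -21/950 ≈ -0.0221.

MAP − MLE = -0.0221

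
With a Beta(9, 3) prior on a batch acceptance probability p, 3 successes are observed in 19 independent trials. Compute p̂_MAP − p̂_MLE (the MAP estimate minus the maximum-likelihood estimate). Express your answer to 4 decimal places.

Posterior is Beta(12, 19); MAP = (12−1)/(31−2) = 11/29 ≈ 0.37931.
MLE ignores the prior: p̂_MLE = k/n = 3/19 ≈ 0.15789.
Difference = 11/29 − 3/19 = 122/551 ≈ 0.2214.

MAP − MLE = 0.2214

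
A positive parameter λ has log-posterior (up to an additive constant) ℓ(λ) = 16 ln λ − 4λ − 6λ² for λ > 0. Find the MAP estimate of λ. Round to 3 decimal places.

ℓ'(λ) = 16/λ − 4 − 12λ. Setting this to zero and multiplying by λ: 12λ² + 4λ − 16 = 0.
λ = (−4 + √(4² + 4·12·16)) / (2·12) = (−4 + √784) / 24 = (−4 + 28)/24 = 1.
ℓ''(λ) = −16/λ² − 12 < 0, confirming a maximum.

λ̂_MAP = 1.000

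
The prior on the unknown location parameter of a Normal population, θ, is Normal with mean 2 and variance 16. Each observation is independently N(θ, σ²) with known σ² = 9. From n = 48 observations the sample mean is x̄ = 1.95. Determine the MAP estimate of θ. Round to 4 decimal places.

n = 48, x̄ = 1.95.
For a Normal prior and Normal likelihood with known variance, the posterior is Normal; its mode equals its mean, the precision-weighted average.
Prior precision 1/σ₀² = 1/16 = 0.0625; data precision n/σ² = 48/9 = 16/3.
θ̂ = (0.0625·2 + (16/3)·1.95) / (0.0625 + 16/3) = 10.525/(259/48) = 2526/1295 ≈ 1.9506.

θ̂_MAP = 1.9506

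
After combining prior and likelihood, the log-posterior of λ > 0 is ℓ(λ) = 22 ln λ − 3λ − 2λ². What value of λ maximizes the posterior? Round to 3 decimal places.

λ̂_MAP = 2.000

ℓ'(λ) = 22/λ − 3 − 4λ. Setting this to zero and multiplying by λ: 4λ² + 3λ − 22 = 0.
λ = (−3 + √(3² + 4·4·22)) / (2·4) = (−3 + √361) / 8 = (−3 + 19)/8 = 2.
ℓ''(λ) = −22/λ² − 4 < 0, confirming a maximum.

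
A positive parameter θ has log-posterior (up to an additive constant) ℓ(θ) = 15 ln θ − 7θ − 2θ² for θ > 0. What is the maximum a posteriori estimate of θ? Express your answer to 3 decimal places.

ℓ'(θ) = 15/θ − 7 − 4θ. Setting this to zero and multiplying by θ: 4θ² + 7θ − 15 = 0.
θ = (−7 + √(7² + 4·4·15)) / (2·4) = (−7 + √289) / 8 = (−7 + 17)/8 = 5/4.
ℓ''(θ) = −15/θ² − 4 < 0, confirming a maximum.

θ̂_MAP = 1.250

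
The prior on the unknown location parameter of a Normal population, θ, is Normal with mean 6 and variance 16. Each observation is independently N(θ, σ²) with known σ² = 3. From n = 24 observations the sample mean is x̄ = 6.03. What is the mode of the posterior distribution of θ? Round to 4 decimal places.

θ̂_MAP = 6.0298

n = 24, x̄ = 6.03.
For a Normal prior and Normal likelihood with known variance, the posterior is Normal; its mode equals its mean, the precision-weighted average.
Prior precision 1/σ₀² = 1/16 = 0.0625; data precision n/σ² = 24/3 = 8.
θ̂ = (0.0625·6 + 8·6.03) / (0.0625 + 8) = 48.615/8.0625 = 6482/1075 ≈ 6.0298.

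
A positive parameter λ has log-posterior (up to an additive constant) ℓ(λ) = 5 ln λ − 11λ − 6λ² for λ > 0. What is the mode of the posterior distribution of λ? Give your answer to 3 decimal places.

λ̂_MAP = 0.333

ℓ'(λ) = 5/λ − 11 − 12λ. Setting this to zero and multiplying by λ: 12λ² + 11λ − 5 = 0.
λ = (−11 + √(11² + 4·12·5)) / (2·12) = (−11 + √361) / 24 = (−11 + 19)/24 = 1/3.
ℓ''(λ) = −5/λ² − 12 < 0, confirming a maximum.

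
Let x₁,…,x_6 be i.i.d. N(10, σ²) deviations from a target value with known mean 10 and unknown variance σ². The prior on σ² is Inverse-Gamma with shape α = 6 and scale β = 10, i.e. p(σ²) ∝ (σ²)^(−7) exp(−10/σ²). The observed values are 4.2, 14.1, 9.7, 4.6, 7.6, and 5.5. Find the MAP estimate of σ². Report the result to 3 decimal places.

Sum of squared deviations about the known mean: SS = (4.2−10)² + (14.1−10)² + (9.7−10)² + (4.6−10)² + (7.6−10)² + (5.5−10)² = 105.71.
The Normal likelihood contributes (σ²)^(−n/2) exp(−SS/(2σ²)), so the posterior is Inverse-Gamma(α + n/2, β + SS/2) = Inverse-Gamma(9, 62.855).
The mode of Inverse-Gamma(a, b) is b/(a+1) = 62.855/10 ≈ 6.286.

σ̂²_MAP = 6.286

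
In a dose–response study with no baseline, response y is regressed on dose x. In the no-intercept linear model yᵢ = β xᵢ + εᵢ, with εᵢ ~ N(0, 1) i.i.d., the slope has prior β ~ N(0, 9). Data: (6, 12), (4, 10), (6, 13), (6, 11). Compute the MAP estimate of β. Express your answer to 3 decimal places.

β̂_MAP = 2.063

log p(β | y) = −Σ(yᵢ − βxᵢ)²/(2·1) − β²/(2·9) + const.
Setting the derivative to zero: Σxᵢ(yᵢ − βxᵢ)/1 − β/9 = 0, so β = Σxᵢyᵢ / (Σxᵢ² + σ²/τ²).
Σxᵢyᵢ = 6·12 + 4·10 + 6·13 + 6·11 = 256; Σxᵢ² = 124; σ²/τ² = 1/9.
β̂_MAP = 256 / (124 + 1/9) = 256/(1117/9) = 2304/1117 ≈ 2.063.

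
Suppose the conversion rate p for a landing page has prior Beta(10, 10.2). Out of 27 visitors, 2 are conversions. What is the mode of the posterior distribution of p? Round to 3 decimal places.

Prior: Beta(10, 10.2).
Data: 2 successes in 27 trials. The binomial likelihood contributes p^2(1−p)^25, so the posterior is Beta(10+2, 10.2+25) = Beta(12, 35.2).
For Beta(a, b) with a, b > 1 the mode is (a−1)/(a+b−2) = 11/45.2 ≈ 0.243.

p̂_MAP = 0.243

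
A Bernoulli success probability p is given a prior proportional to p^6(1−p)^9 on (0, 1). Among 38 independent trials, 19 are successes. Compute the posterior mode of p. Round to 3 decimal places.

The prior density ∝ p^6(1−p)^9 is the kernel of Beta(7, 10).
Data: 19 successes in 38 trials. The binomial likelihood contributes p^19(1−p)^19, so the posterior is Beta(7+19, 10+19) = Beta(26, 29).
For Beta(a, b) with a, b > 1 the mode is (a−1)/(a+b−2) = 25/53 ≈ 0.472.

p̂_MAP = 0.472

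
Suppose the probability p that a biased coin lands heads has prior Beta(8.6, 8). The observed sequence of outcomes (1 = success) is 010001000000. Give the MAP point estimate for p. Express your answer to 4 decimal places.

Prior: Beta(8.6, 8).
Data: 2 successes in 12 trials (from the sequence). The binomial likelihood contributes p^2(1−p)^10, so the posterior is Beta(8.6+2, 8+10) = Beta(10.6, 18).
For Beta(a, b) with a, b > 1 the mode is (a−1)/(a+b−2) = 9.6/26.6 ≈ 0.3609.

p̂_MAP = 0.3609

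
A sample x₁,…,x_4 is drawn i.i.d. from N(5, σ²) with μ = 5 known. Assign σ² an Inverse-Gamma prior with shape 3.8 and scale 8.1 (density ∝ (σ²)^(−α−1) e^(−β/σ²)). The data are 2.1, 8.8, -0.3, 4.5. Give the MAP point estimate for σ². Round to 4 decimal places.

σ̂²_MAP = 4.9551

Sum of squared deviations about the known mean: SS = (2.1−5)² + (8.8−5)² + (-0.3−5)² + (4.5−5)² = 51.19.
The Normal likelihood contributes (σ²)^(−n/2) exp(−SS/(2σ²)), so the posterior is Inverse-Gamma(α + n/2, β + SS/2) = Inverse-Gamma(5.8, 33.695).
The mode of Inverse-Gamma(a, b) is b/(a+1) = 33.695/6.8 ≈ 4.9551.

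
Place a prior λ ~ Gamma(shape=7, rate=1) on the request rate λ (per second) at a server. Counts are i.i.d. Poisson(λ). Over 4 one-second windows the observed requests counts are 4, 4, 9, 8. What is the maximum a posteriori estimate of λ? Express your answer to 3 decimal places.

λ̂_MAP = 6.200

Σxᵢ = 4+4+9+8 = 25, with n = 4.
Posterior ∝ λ^6e^(−1λ) · λ^25e^(−4λ) = λ^31e^(−5λ), i.e. Gamma(shape=32, rate=5).
The mode of a Gamma(a, b) with a ≥ 1 (shape–rate) is (a−1)/b = 31/5 ≈ 6.200.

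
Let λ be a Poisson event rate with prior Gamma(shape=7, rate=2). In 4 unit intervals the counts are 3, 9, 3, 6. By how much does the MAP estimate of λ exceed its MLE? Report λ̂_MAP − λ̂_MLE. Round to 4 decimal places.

MAP − MLE = -0.7500

Σxᵢ = 21. Posterior is Gamma(28, 6); MAP = (28−1)/6 = 27/6 ≈ 4.50000.
MLE = x̄ = 21/4 ≈ 5.25000.
Difference = 27/6 − 21/4 = -3/4 ≈ -0.7500.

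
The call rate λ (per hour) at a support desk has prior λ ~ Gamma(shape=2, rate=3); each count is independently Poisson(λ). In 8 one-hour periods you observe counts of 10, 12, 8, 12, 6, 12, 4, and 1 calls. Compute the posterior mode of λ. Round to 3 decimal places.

Σxᵢ = 10+12+8+12+6+12+4+1 = 65, with n = 8.
Posterior ∝ λe^(−3λ) · λ^65e^(−8λ) = λ^66e^(−11λ), i.e. Gamma(shape=67, rate=11).
The mode of a Gamma(a, b) with a ≥ 1 (shape–rate) is (a−1)/b = 66/11 ≈ 6.000.

λ̂_MAP = 6.000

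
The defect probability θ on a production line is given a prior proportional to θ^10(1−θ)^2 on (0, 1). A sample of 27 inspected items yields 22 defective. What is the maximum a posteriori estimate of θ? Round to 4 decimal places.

θ̂_MAP = 0.8205

The prior density ∝ θ^10(1−θ)^2 is the kernel of Beta(11, 3).
Data: 22 successes in 27 trials. The binomial likelihood contributes θ^22(1−θ)^5, so the posterior is Beta(11+22, 3+5) = Beta(33, 8).
For Beta(a, b) with a, b > 1 the mode is (a−1)/(a+b−2) = 32/39 ≈ 0.8205.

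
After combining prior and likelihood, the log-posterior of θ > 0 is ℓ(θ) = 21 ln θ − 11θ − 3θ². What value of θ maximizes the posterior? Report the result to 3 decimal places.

θ̂_MAP = 1.167

ℓ'(θ) = 21/θ − 11 − 6θ. Setting this to zero and multiplying by θ: 6θ² + 11θ − 21 = 0.
θ = (−11 + √(11² + 4·6·21)) / (2·6) = (−11 + √625) / 12 = (−11 + 25)/12 = 7/6.
ℓ''(θ) = −21/θ² − 6 < 0, confirming a maximum.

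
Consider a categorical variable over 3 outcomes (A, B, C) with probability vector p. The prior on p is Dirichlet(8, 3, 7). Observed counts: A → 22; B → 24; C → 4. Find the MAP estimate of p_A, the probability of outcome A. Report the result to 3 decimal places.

MAP estimate of p_A = 0.446

The posterior is Dirichlet(αᵢ + nᵢ) = Dirichlet(30, 27, 11).
For a Dirichlet(a₁,…,a_K) with all aᵢ > 1, the mode has j-th component (aⱼ − 1)/(Σaᵢ − K).
Here Σaᵢ = 68 and K = 3, so p_A = (30 − 1)/(68 − 3) = 29/65 ≈ 0.446.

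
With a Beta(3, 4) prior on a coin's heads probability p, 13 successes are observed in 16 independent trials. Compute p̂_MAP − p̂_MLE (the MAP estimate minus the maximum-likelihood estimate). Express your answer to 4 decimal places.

MAP − MLE = -0.0982

Posterior is Beta(16, 7); MAP = (16−1)/(23−2) = 15/21 ≈ 0.71429.
MLE ignores the prior: p̂_MLE = k/n = 13/16 ≈ 0.81250.
Difference = 15/21 − 13/16 = -11/112 ≈ -0.0982.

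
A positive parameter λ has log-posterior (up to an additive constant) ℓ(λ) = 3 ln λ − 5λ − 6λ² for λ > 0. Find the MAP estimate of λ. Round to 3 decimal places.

ℓ'(λ) = 3/λ − 5 − 12λ. Setting this to zero and multiplying by λ: 12λ² + 5λ − 3 = 0.
λ = (−5 + √(5² + 4·12·3)) / (2·12) = (−5 + √169) / 24 = (−5 + 13)/24 = 1/3.
ℓ''(λ) = −3/λ² − 12 < 0, confirming a maximum.

λ̂_MAP = 0.333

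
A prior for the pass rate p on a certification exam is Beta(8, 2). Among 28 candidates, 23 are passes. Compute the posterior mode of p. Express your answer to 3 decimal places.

Prior: Beta(8, 2).
Data: 23 successes in 28 trials. The binomial likelihood contributes p^23(1−p)^5, so the posterior is Beta(8+23, 2+5) = Beta(31, 7).
For Beta(a, b) with a, b > 1 the mode is (a−1)/(a+b−2) = 30/36 ≈ 0.833.

p̂_MAP = 0.833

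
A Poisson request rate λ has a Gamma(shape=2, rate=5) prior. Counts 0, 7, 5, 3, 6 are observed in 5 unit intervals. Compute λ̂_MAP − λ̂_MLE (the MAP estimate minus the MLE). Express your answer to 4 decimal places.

MAP − MLE = -2.0000

Σxᵢ = 21. Posterior is Gamma(23, 10); MAP = (23−1)/10 = 22/10 ≈ 2.20000.
MLE = x̄ = 21/5 ≈ 4.20000.
Difference = 22/10 − 21/5 = -2 ≈ -2.0000.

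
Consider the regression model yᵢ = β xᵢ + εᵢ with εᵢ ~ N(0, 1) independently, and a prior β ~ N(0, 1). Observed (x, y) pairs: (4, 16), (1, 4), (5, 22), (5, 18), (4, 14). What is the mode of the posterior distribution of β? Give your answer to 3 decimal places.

log p(β | y) = −Σ(yᵢ − βxᵢ)²/(2·1) − β²/(2·1) + const.
Setting the derivative to zero: Σxᵢ(yᵢ − βxᵢ)/1 − β/1 = 0, so β = Σxᵢyᵢ / (Σxᵢ² + σ²/τ²).
Σxᵢyᵢ = 4·16 + 1·4 + 5·22 + 5·18 + 4·14 = 324; Σxᵢ² = 83; σ²/τ² = 1.
β̂_MAP = 324 / (83 + 1) = 324/84 ≈ 3.857.

β̂_MAP = 3.857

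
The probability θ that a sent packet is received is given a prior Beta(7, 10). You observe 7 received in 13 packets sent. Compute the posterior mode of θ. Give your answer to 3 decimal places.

Prior: Beta(7, 10).
Data: 7 successes in 13 trials. The binomial likelihood contributes θ^7(1−θ)^6, so the posterior is Beta(7+7, 10+6) = Beta(14, 16).
For Beta(a, b) with a, b > 1 the mode is (a−1)/(a+b−2) = 13/28 ≈ 0.464.

θ̂_MAP = 0.464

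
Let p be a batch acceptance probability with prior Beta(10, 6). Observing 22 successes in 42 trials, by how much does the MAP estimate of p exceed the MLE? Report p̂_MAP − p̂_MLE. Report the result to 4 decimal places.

MAP − MLE = 0.0298

Posterior is Beta(32, 26); MAP = (32−1)/(58−2) = 31/56 ≈ 0.55357.
MLE ignores the prior: p̂_MLE = k/n = 22/42 ≈ 0.52381.
Difference = 31/56 − 22/42 = 5/168 ≈ 0.0298.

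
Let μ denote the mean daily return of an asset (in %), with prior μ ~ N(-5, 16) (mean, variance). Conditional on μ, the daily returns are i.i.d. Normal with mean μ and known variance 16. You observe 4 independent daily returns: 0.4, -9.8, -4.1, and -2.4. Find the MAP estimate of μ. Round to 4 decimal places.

n = 4; x̄ = (0.4 + (-9.8) + (-4.1) + (-2.4))/4 = -15.9/4 = -3.975.
For a Normal prior and Normal likelihood with known variance, the posterior is Normal; its mode equals its mean, the precision-weighted average.
Prior precision 1/σ₀² = 1/16 = 0.0625; data precision n/σ² = 4/16 = 0.25.
μ̂ = (0.0625·(-5) + 0.25·(-3.975)) / (0.0625 + 0.25) = (-1.30625)/0.3125 = -4.1800.

μ̂_MAP = -4.1800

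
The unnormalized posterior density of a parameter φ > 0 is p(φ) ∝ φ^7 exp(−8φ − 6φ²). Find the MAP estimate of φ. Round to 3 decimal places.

ℓ'(φ) = 7/φ − 8 − 12φ. Setting this to zero and multiplying by φ: 12φ² + 8φ − 7 = 0.
φ = (−8 + √(8² + 4·12·7)) / (2·12) = (−8 + √400) / 24 = (−8 + 20)/24 = 1/2.
ℓ''(φ) = −7/φ² − 12 < 0, confirming a maximum.

φ̂_MAP = 0.500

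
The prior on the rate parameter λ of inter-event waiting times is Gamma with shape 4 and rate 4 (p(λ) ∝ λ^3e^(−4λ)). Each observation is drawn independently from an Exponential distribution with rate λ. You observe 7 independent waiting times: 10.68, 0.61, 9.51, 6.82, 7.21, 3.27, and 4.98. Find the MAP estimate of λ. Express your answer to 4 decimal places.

λ̂_MAP = 0.2124

The Exponential(rate=λ) likelihood is ∝ λ^n e^(−λΣtᵢ). Here n = 7 and Σtᵢ = 10.68 + 0.61 + 9.51 + 6.82 + 7.21 + 3.27 + 4.98 = 43.08.
Posterior ∝ λ^3e^(−4λ) · λ^7e^(−43.08λ) = λ^10e^(−47.08λ), i.e. Gamma(11, 47.08).
Mode = (a−1)/b = 10/47.08 ≈ 0.2124.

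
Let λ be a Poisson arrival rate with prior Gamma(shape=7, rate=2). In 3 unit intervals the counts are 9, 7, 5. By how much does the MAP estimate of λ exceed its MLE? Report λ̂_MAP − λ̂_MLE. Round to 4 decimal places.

Σxᵢ = 21. Posterior is Gamma(28, 5); MAP = (28−1)/5 = 27/5 ≈ 5.40000.
MLE = x̄ = 21/3 ≈ 7.00000.
Difference = 27/5 − 21/3 = -8/5 ≈ -1.6000.

MAP − MLE = -1.6000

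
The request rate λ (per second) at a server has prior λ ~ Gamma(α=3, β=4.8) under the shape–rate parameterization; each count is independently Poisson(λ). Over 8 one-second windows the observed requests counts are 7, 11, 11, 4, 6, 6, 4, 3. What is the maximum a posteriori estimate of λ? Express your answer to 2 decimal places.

λ̂_MAP = 4.22

Σxᵢ = 7+11+11+4+6+6+4+3 = 52, with n = 8.
Posterior ∝ λ^2e^(−4.8λ) · λ^52e^(−8λ) = λ^54e^(−12.8λ), i.e. Gamma(shape=55, rate=12.8).
The mode of a Gamma(a, b) with a ≥ 1 (shape–rate) is (a−1)/b = 54/12.8 ≈ 4.22.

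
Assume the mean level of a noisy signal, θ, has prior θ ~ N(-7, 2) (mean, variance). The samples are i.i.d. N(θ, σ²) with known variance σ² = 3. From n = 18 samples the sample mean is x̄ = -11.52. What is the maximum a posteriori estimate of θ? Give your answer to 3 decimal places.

n = 18, x̄ = -11.52.
For a Normal prior and Normal likelihood with known variance, the posterior is Normal; its mode equals its mean, the precision-weighted average.
Prior precision 1/σ₀² = 1/2 = 0.5; data precision n/σ² = 18/3 = 6.
θ̂ = (0.5·(-7) + 6·(-11.52)) / (0.5 + 6) = (-72.62)/6.5 = -3631/325 ≈ -11.172.

θ̂_MAP = -11.172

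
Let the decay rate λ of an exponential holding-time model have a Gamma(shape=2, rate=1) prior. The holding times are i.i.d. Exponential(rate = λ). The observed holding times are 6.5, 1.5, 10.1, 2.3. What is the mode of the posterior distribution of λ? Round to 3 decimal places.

λ̂_MAP = 0.234

The Exponential(rate=λ) likelihood is ∝ λ^n e^(−λΣtᵢ). Here n = 4 and Σtᵢ = 6.5 + 1.5 + 10.1 + 2.3 = 20.4.
Posterior ∝ λe^(−1λ) · λ^4e^(−20.4λ) = λ^5e^(−21.4λ), i.e. Gamma(6, 21.4).
Mode = (a−1)/b = 5/21.4 ≈ 0.234.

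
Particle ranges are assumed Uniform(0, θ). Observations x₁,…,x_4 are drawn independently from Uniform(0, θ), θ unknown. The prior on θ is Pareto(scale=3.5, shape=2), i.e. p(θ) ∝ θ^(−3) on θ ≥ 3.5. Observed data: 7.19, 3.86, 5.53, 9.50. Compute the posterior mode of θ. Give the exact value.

θ̂_MAP = 9.50

The Uniform(0, θ) likelihood is θ^(−n) for θ ≥ max(xᵢ), zero otherwise. Here max(xᵢ) = 9.50.
Posterior ∝ θ^(−3) · θ^(−4) = θ^(−7) on θ ≥ max(3.5, 9.50) = 9.50.
This density is strictly decreasing in θ, so the posterior mode lies at the lower boundary of the support.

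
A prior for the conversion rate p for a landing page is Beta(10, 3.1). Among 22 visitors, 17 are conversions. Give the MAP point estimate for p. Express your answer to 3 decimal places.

p̂_MAP = 0.785

Prior: Beta(10, 3.1).
Data: 17 successes in 22 trials. The binomial likelihood contributes p^17(1−p)^5, so the posterior is Beta(10+17, 3.1+5) = Beta(27, 8.1).
For Beta(a, b) with a, b > 1 the mode is (a−1)/(a+b−2) = 26/33.1 ≈ 0.785.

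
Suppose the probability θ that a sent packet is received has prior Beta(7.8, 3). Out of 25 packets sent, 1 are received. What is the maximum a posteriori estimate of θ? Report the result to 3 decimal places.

Prior: Beta(7.8, 3).
Data: 1 success in 25 trials. The binomial likelihood contributes θ(1−θ)^24, so the posterior is Beta(7.8+1, 3+24) = Beta(8.8, 27).
For Beta(a, b) with a, b > 1 the mode is (a−1)/(a+b−2) = 7.8/33.8 ≈ 0.231.

θ̂_MAP = 0.231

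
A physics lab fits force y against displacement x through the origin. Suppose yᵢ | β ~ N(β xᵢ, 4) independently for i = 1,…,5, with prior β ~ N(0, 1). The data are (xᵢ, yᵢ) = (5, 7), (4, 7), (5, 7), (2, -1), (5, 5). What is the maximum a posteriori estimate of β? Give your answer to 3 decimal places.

β̂_MAP = 1.222

log p(β | y) = −Σ(yᵢ − βxᵢ)²/(2·4) − β²/(2·1) + const.
Setting the derivative to zero: Σxᵢ(yᵢ − βxᵢ)/4 − β/1 = 0, so β = Σxᵢyᵢ / (Σxᵢ² + σ²/τ²).
Σxᵢyᵢ = 5·7 + 4·7 + 5·7 + 2·(-1) + 5·5 = 121; Σxᵢ² = 95; σ²/τ² = 4.
β̂_MAP = 121 / (95 + 4) = 121/99 ≈ 1.222.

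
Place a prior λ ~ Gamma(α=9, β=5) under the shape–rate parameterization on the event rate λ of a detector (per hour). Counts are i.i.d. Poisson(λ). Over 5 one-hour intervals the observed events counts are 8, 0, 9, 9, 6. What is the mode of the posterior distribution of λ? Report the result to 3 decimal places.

Σxᵢ = 8+0+9+9+6 = 32, with n = 5.
Posterior ∝ λ^8e^(−5λ) · λ^32e^(−5λ) = λ^40e^(−10λ), i.e. Gamma(shape=41, rate=10).
The mode of a Gamma(a, b) with a ≥ 1 (shape–rate) is (a−1)/b = 40/10 ≈ 4.000.

λ̂_MAP = 4.000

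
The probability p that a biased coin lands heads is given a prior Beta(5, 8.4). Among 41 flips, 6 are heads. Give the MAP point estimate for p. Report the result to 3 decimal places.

p̂_MAP = 0.191

Prior: Beta(5, 8.4).
Data: 6 successes in 41 trials. The binomial likelihood contributes p^6(1−p)^35, so the posterior is Beta(5+6, 8.4+35) = Beta(11, 43.4).
For Beta(a, b) with a, b > 1 the mode is (a−1)/(a+b−2) = 10/52.4 ≈ 0.191.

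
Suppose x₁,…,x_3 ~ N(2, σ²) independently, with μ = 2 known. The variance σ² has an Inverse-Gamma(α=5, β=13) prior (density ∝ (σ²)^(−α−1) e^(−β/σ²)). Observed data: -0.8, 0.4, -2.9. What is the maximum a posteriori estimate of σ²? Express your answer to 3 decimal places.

σ̂²_MAP = 4.027

Sum of squared deviations about the known mean: SS = (-0.8−2)² + (0.4−2)² + (-2.9−2)² = 34.41.
The Normal likelihood contributes (σ²)^(−n/2) exp(−SS/(2σ²)), so the posterior is Inverse-Gamma(α + n/2, β + SS/2) = Inverse-Gamma(6.5, 30.205).
The mode of Inverse-Gamma(a, b) is b/(a+1) = 30.205/7.5 ≈ 4.027.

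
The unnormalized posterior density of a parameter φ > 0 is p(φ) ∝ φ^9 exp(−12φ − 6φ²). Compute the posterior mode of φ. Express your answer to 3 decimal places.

ℓ'(φ) = 9/φ − 12 − 12φ. Setting this to zero and multiplying by φ: 12φ² + 12φ − 9 = 0.
φ = (−12 + √(12² + 4·12·9)) / (2·12) = (−12 + √576) / 24 = (−12 + 24)/24 = 1/2.
ℓ''(φ) = −9/φ² − 12 < 0, confirming a maximum.

φ̂_MAP = 0.500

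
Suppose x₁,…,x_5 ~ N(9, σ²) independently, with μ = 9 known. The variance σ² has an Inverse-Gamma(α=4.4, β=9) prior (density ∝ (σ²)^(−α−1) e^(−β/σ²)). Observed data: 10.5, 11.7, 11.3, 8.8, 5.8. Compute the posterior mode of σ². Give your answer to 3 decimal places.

σ̂²_MAP = 2.728

Sum of squared deviations about the known mean: SS = (10.5−9)² + (11.7−9)² + (11.3−9)² + (8.8−9)² + (5.8−9)² = 25.11.
The Normal likelihood contributes (σ²)^(−n/2) exp(−SS/(2σ²)), so the posterior is Inverse-Gamma(α + n/2, β + SS/2) = Inverse-Gamma(6.9, 21.555).
The mode of Inverse-Gamma(a, b) is b/(a+1) = 21.555/7.9 ≈ 2.728.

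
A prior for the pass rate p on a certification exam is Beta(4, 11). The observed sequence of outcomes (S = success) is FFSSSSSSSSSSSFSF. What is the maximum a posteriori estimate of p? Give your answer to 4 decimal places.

Prior: Beta(4, 11).
Data: 12 successes in 16 trials (from the sequence). The binomial likelihood contributes p^12(1−p)^4, so the posterior is Beta(4+12, 11+4) = Beta(16, 15).
For Beta(a, b) with a, b > 1 the mode is (a−1)/(a+b−2) = 15/29 ≈ 0.5172.

p̂_MAP = 0.5172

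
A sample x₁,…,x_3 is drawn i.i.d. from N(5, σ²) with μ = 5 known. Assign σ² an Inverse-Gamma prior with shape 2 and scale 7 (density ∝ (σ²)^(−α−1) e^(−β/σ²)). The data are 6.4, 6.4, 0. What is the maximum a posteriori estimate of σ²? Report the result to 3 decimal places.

σ̂²_MAP = 4.769

Sum of squared deviations about the known mean: SS = (6.4−5)² + (6.4−5)² + (0−5)² = 28.92.
The Normal likelihood contributes (σ²)^(−n/2) exp(−SS/(2σ²)), so the posterior is Inverse-Gamma(α + n/2, β + SS/2) = Inverse-Gamma(3.5, 21.46).
The mode of Inverse-Gamma(a, b) is b/(a+1) = 21.46/4.5 ≈ 4.769.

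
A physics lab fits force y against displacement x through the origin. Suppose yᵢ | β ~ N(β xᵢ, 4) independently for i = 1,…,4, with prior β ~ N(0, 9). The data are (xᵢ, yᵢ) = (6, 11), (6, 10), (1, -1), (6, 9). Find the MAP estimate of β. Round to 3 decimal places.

β̂_MAP = 1.636

log p(β | y) = −Σ(yᵢ − βxᵢ)²/(2·4) − β²/(2·9) + const.
Setting the derivative to zero: Σxᵢ(yᵢ − βxᵢ)/4 − β/9 = 0, so β = Σxᵢyᵢ / (Σxᵢ² + σ²/τ²).
Σxᵢyᵢ = 6·11 + 6·10 + 1·(-1) + 6·9 = 179; Σxᵢ² = 109; σ²/τ² = 4/9.
β̂_MAP = 179 / (109 + 4/9) = 179/(985/9) = 1611/985 ≈ 1.636.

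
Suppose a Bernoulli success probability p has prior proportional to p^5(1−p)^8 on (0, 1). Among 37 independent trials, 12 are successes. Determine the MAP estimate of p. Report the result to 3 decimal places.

p̂_MAP = 0.340

The prior density ∝ p^5(1−p)^8 is the kernel of Beta(6, 9).
Data: 12 successes in 37 trials. The binomial likelihood contributes p^12(1−p)^25, so the posterior is Beta(6+12, 9+25) = Beta(18, 34).
For Beta(a, b) with a, b > 1 the mode is (a−1)/(a+b−2) = 17/50 ≈ 0.340.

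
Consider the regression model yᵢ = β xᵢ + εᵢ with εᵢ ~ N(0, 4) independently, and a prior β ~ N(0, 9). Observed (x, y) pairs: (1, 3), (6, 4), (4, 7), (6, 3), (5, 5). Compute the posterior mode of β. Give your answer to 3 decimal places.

log p(β | y) = −Σ(yᵢ − βxᵢ)²/(2·4) − β²/(2·9) + const.
Setting the derivative to zero: Σxᵢ(yᵢ − βxᵢ)/4 − β/9 = 0, so β = Σxᵢyᵢ / (Σxᵢ² + σ²/τ²).
Σxᵢyᵢ = 1·3 + 6·4 + 4·7 + 6·3 + 5·5 = 98; Σxᵢ² = 114; σ²/τ² = 4/9.
β̂_MAP = 98 / (114 + 4/9) = 98/(1030/9) = 441/515 ≈ 0.856.

β̂_MAP = 0.856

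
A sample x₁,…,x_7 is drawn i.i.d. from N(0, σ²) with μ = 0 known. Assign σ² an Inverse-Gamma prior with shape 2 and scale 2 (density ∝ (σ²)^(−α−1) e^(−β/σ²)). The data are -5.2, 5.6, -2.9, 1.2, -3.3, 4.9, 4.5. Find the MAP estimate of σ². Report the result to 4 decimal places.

Sum of squared deviations about the known mean: SS = (-5.2−0)² + (5.6−0)² + (-2.9−0)² + (1.2−0)² + (-3.3−0)² + (4.9−0)² + (4.5−0)² = 123.4.
The Normal likelihood contributes (σ²)^(−n/2) exp(−SS/(2σ²)), so the posterior is Inverse-Gamma(α + n/2, β + SS/2) = Inverse-Gamma(5.5, 63.7).
The mode of Inverse-Gamma(a, b) is b/(a+1) = 63.7/6.5 ≈ 9.8000.

σ̂²_MAP = 9.8000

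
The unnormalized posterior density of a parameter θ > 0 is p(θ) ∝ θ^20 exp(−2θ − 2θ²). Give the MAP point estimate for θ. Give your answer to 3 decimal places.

θ̂_MAP = 2.000

ℓ'(θ) = 20/θ − 2 − 4θ. Setting this to zero and multiplying by θ: 4θ² + 2θ − 20 = 0.
θ = (−2 + √(2² + 4·4·20)) / (2·4) = (−2 + √324) / 8 = (−2 + 18)/8 = 2.
ℓ''(θ) = −20/θ² − 4 < 0, confirming a maximum.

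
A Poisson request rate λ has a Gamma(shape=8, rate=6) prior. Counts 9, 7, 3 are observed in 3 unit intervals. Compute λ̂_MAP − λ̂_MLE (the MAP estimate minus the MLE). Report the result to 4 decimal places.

MAP − MLE = -3.4444

Σxᵢ = 19. Posterior is Gamma(27, 9); MAP = (27−1)/9 = 26/9 ≈ 2.88889.
MLE = x̄ = 19/3 ≈ 6.33333.
Difference = 26/9 − 19/3 = -31/9 ≈ -3.4444.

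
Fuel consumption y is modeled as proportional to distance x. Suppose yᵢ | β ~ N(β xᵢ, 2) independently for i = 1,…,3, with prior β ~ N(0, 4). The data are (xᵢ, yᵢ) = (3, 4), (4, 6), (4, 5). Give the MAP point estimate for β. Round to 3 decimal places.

β̂_MAP = 1.349

log p(β | y) = −Σ(yᵢ − βxᵢ)²/(2·2) − β²/(2·4) + const.
Setting the derivative to zero: Σxᵢ(yᵢ − βxᵢ)/2 − β/4 = 0, so β = Σxᵢyᵢ / (Σxᵢ² + σ²/τ²).
Σxᵢyᵢ = 3·4 + 4·6 + 4·5 = 56; Σxᵢ² = 41; σ²/τ² = 0.5.
β̂_MAP = 56 / (41 + 0.5) = 56/41.5 ≈ 1.349.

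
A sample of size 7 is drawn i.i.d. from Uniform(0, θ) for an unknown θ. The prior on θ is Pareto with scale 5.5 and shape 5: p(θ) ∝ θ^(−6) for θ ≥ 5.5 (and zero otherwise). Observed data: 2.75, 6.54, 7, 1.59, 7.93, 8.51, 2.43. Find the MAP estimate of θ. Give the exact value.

θ̂_MAP = 8.51

The Uniform(0, θ) likelihood is θ^(−n) for θ ≥ max(xᵢ), zero otherwise. Here max(xᵢ) = 8.51.
Posterior ∝ θ^(−6) · θ^(−7) = θ^(−13) on θ ≥ max(5.5, 8.51) = 8.51.
This density is strictly decreasing in θ, so the posterior mode lies at the lower boundary of the support.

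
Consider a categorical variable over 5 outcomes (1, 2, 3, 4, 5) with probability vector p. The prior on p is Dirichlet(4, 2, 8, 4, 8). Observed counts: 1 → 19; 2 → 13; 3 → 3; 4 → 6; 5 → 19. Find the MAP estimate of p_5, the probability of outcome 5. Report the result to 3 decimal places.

The posterior is Dirichlet(αᵢ + nᵢ) = Dirichlet(23, 15, 11, 10, 27).
For a Dirichlet(a₁,…,a_K) with all aᵢ > 1, the mode has j-th component (aⱼ − 1)/(Σaᵢ − K).
Here Σaᵢ = 86 and K = 5, so p_5 = (27 − 1)/(86 − 5) = 26/81 ≈ 0.321.

MAP estimate: 0.321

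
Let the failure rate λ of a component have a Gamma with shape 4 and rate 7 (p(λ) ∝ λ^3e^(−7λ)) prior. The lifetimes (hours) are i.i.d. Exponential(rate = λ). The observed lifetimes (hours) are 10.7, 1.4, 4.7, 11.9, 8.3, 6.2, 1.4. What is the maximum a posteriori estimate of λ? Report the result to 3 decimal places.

The Exponential(rate=λ) likelihood is ∝ λ^n e^(−λΣtᵢ). Here n = 7 and Σtᵢ = 10.7 + 1.4 + 4.7 + 11.9 + 8.3 + 6.2 + 1.4 = 44.6.
Posterior ∝ λ^3e^(−7λ) · λ^7e^(−44.6λ) = λ^10e^(−51.6λ), i.e. Gamma(11, 51.6).
Mode = (a−1)/b = 10/51.6 ≈ 0.194.

λ̂_MAP = 0.194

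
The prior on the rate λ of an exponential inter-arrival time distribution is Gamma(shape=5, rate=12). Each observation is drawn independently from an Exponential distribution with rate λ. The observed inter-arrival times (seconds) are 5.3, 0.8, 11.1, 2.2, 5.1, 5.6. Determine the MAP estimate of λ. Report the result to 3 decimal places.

λ̂_MAP = 0.238

The Exponential(rate=λ) likelihood is ∝ λ^n e^(−λΣtᵢ). Here n = 6 and Σtᵢ = 5.3 + 0.8 + 11.1 + 2.2 + 5.1 + 5.6 = 30.1.
Posterior ∝ λ^4e^(−12λ) · λ^6e^(−30.1λ) = λ^10e^(−42.1λ), i.e. Gamma(11, 42.1).
Mode = (a−1)/b = 10/42.1 ≈ 0.238.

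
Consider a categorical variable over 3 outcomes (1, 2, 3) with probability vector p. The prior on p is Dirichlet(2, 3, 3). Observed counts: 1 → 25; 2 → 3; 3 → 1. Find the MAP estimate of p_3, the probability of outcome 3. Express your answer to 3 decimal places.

MAP estimate: 0.088

The posterior is Dirichlet(αᵢ + nᵢ) = Dirichlet(27, 6, 4).
For a Dirichlet(a₁,…,a_K) with all aᵢ > 1, the mode has j-th component (aⱼ − 1)/(Σaᵢ − K).
Here Σaᵢ = 37 and K = 3, so p_3 = (4 − 1)/(37 − 3) = 3/34 ≈ 0.088.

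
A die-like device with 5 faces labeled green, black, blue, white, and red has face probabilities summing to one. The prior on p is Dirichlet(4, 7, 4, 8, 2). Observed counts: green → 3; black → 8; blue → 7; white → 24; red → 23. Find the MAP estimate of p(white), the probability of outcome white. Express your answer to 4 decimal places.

The posterior is Dirichlet(αᵢ + nᵢ) = Dirichlet(7, 15, 11, 32, 25).
For a Dirichlet(a₁,…,a_K) with all aᵢ > 1, the mode has j-th component (aⱼ − 1)/(Σaᵢ − K).
Here Σaᵢ = 90 and K = 5, so p(white) = (32 − 1)/(90 − 5) = 31/85 ≈ 0.3647.

MAP estimate of p(white) = 0.3647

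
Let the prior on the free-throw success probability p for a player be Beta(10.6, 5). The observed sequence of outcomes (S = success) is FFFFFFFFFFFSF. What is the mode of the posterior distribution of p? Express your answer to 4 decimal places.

p̂_MAP = 0.3985

Prior: Beta(10.6, 5).
Data: 1 success in 13 trials (from the sequence). The binomial likelihood contributes p(1−p)^12, so the posterior is Beta(10.6+1, 5+12) = Beta(11.6, 17).
For Beta(a, b) with a, b > 1 the mode is (a−1)/(a+b−2) = 10.6/26.6 ≈ 0.3985.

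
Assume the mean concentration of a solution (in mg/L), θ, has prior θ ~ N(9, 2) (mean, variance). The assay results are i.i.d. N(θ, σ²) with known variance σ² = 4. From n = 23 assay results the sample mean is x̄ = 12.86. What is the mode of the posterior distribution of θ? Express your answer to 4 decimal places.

n = 23, x̄ = 12.86.
For a Normal prior and Normal likelihood with known variance, the posterior is Normal; its mode equals its mean, the precision-weighted average.
Prior precision 1/σ₀² = 1/2 = 0.5; data precision n/σ² = 23/4 = 5.75.
θ̂ = (0.5·9 + 5.75·12.86) / (0.5 + 5.75) = 78.445/6.25 = 12.5512.

θ̂_MAP = 12.5512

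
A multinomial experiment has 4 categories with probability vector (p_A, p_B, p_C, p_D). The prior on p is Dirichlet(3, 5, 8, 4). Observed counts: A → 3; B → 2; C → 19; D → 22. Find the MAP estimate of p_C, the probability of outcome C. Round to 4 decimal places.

The posterior is Dirichlet(αᵢ + nᵢ) = Dirichlet(6, 7, 27, 26).
For a Dirichlet(a₁,…,a_K) with all aᵢ > 1, the mode has j-th component (aⱼ − 1)/(Σaᵢ − K).
Here Σaᵢ = 66 and K = 4, so p_C = (27 − 1)/(66 − 4) = 26/62 ≈ 0.4194.

MAP estimate of p_C = 0.4194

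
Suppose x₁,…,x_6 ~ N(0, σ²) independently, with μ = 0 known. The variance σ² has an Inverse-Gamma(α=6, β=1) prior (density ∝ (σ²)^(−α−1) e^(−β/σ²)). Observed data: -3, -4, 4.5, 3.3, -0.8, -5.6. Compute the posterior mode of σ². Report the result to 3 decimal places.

Sum of squared deviations about the known mean: SS = (-3−0)² + (-4−0)² + (4.5−0)² + (3.3−0)² + (-0.8−0)² + (-5.6−0)² = 88.14.
The Normal likelihood contributes (σ²)^(−n/2) exp(−SS/(2σ²)), so the posterior is Inverse-Gamma(α + n/2, β + SS/2) = Inverse-Gamma(9, 45.07).
The mode of Inverse-Gamma(a, b) is b/(a+1) = 45.07/10 ≈ 4.507.

σ̂²_MAP = 4.507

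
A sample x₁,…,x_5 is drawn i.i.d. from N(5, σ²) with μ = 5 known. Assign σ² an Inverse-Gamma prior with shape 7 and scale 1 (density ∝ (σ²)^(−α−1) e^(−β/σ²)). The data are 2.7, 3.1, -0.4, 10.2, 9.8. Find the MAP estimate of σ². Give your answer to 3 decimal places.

Sum of squared deviations about the known mean: SS = (2.7−5)² + (3.1−5)² + (-0.4−5)² + (10.2−5)² + (9.8−5)² = 88.14.
The Normal likelihood contributes (σ²)^(−n/2) exp(−SS/(2σ²)), so the posterior is Inverse-Gamma(α + n/2, β + SS/2) = Inverse-Gamma(9.5, 45.07).
The mode of Inverse-Gamma(a, b) is b/(a+1) = 45.07/10.5 ≈ 4.292.

σ̂²_MAP = 4.292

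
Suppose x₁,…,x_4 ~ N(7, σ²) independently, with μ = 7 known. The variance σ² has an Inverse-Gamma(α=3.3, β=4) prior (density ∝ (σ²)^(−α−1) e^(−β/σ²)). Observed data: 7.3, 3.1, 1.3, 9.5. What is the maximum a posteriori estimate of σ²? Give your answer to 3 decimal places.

σ̂²_MAP = 4.924

Sum of squared deviations about the known mean: SS = (7.3−7)² + (3.1−7)² + (1.3−7)² + (9.5−7)² = 54.04.
The Normal likelihood contributes (σ²)^(−n/2) exp(−SS/(2σ²)), so the posterior is Inverse-Gamma(α + n/2, β + SS/2) = Inverse-Gamma(5.3, 31.02).
The mode of Inverse-Gamma(a, b) is b/(a+1) = 31.02/6.3 ≈ 4.924.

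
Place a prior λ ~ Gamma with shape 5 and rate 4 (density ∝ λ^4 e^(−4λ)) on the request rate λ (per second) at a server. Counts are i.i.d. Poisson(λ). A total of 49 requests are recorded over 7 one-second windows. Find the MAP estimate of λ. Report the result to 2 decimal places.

λ̂_MAP = 4.82

Σxᵢ = 49, n = 7.
Posterior ∝ λ^4e^(−4λ) · λ^49e^(−7λ) = λ^53e^(−11λ), i.e. Gamma(shape=54, rate=11).
The mode of a Gamma(a, b) with a ≥ 1 (shape–rate) is (a−1)/b = 53/11 ≈ 4.82.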